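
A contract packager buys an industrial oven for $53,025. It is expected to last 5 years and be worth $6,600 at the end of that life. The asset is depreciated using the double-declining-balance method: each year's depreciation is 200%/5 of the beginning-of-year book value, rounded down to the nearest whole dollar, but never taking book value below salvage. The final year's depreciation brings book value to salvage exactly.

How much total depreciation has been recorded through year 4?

$46,152

Depreciable base = $53,025 − $6,600 = $46,425.
Year 1: ⌊$53,025 × 200%/5⌋ = $21,210. Book value $31,815.
Year 2: ⌊$31,815 × 200%/5⌋ = $12,726. Book value $19,089.
Year 3: ⌊$19,089 × 200%/5⌋ = $7,635. Book value $11,454.
Year 4: ⌊$11,454 × 200%/5⌋ = $4,581. Book value $6,873.
Accumulated through year 4 = $53,025 − $6,873 = $46,152.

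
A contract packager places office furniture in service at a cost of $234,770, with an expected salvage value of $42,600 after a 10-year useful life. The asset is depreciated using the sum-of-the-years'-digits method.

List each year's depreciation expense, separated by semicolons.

Depreciable base = $234,770 − $42,600 = $192,170.
Sum of the years' digits = 10+9+8+7+6+5+4+3+2+1 = 55.
Year 1: $192,170 × 10/55 = $34,940. Book value $199,830.
Year 2: $192,170 × 9/55 = $31,446. Book value $168,384.
Year 3: $192,170 × 8/55 = $27,952. Book value $140,432.
Year 4: $192,170 × 7/55 = $24,458. Book value $115,974.
Year 5: $192,170 × 6/55 = $20,964. Book value $95,010.
Year 6: $192,170 × 5/55 = $17,470. Book value $77,540.
Year 7: $192,170 × 4/55 = $13,976. Book value $63,564.
Year 8: $192,170 × 3/55 = $10,482. Book value $53,082.
Year 9: $192,170 × 2/55 = $6,988. Book value $46,094.
Year 10: $192,170 × 1/55 = $3,494. Book value $42,600.

$34,940; $31,446; $27,952; $24,458; $20,964; $17,470; $13,976; $10,482; $6,988; $3,494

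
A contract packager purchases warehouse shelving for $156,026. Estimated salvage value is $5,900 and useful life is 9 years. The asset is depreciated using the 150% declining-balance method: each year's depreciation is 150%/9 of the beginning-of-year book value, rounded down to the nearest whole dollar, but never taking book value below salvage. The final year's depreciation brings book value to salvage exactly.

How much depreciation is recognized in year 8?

$7,257

Depreciable base = $156,026 − $5,900 = $150,126.
Year 1: ⌊$156,026 × 150%/9⌋ = $26,004. Book value $130,022.
Year 2: ⌊$130,022 × 150%/9⌋ = $21,670. Book value $108,352.
Year 3: ⌊$108,352 × 150%/9⌋ = $18,058. Book value $90,294.
Year 4: ⌊$90,294 × 150%/9⌋ = $15,049. Book value $75,245.
Year 5: ⌊$75,245 × 150%/9⌋ = $12,540. Book value $62,705.
Year 6: ⌊$62,705 × 150%/9⌋ = $10,450. Book value $52,255.
Year 7: ⌊$52,255 × 150%/9⌋ = $8,709. Book value $43,546.
Year 8: ⌊$43,546 × 150%/9⌋ = $7,257. Book value $36,289.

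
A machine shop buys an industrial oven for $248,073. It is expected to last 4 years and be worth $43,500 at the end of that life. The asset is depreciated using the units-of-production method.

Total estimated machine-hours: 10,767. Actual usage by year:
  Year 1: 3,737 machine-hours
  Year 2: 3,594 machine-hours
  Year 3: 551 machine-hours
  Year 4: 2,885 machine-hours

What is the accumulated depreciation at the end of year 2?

Depreciable base = $248,073 − $43,500 = $204,573.
Rate = $204,573 / 10,767 machine-hours = $19 per machine-hour.
Year 1: 3,737 × $19 = $71,003. Book value $177,070.
Year 2: 3,594 × $19 = $68,286. Book value $108,784.
Accumulated through year 2 = $248,073 − $108,784 = $139,289.

$139,289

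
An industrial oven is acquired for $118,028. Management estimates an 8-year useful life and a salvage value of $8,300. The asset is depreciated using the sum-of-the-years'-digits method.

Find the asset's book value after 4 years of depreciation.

$38,780

Depreciable base = $118,028 − $8,300 = $109,728.
Sum of the years' digits = 8+7+6+5+4+3+2+1 = 36.
Year 1: $109,728 × 8/36 = $24,384. Book value $93,644.
Year 2: $109,728 × 7/36 = $21,336. Book value $72,308.
Year 3: $109,728 × 6/36 = $18,288. Book value $54,020.
Year 4: $109,728 × 5/36 = $15,240. Book value $38,780.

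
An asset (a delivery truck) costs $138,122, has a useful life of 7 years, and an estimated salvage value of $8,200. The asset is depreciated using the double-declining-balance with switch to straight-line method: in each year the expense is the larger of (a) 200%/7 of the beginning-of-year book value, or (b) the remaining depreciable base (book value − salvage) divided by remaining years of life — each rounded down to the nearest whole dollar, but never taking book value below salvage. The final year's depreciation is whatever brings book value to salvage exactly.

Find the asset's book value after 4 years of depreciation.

Depreciable base = $138,122 − $8,200 = $129,922.
Year 1: DB = ⌊$138,122 × 200%/7⌋ = $39,463; SL = ⌊$129,922/7⌋ = $18,560 → take DB $39,463. Book value $98,659.
Year 2: DB = ⌊$98,659 × 200%/7⌋ = $28,188; SL = ⌊$90,459/6⌋ = $15,076 → take DB $28,188. Book value $70,471.
Year 3: DB = ⌊$70,471 × 200%/7⌋ = $20,134; SL = ⌊$62,271/5⌋ = $12,454 → take DB $20,134. Book value $50,337.
Year 4: DB = ⌊$50,337 × 200%/7⌋ = $14,382; SL = ⌊$42,137/4⌋ = $10,534 → take DB $14,382. Book value $35,955.

$35,955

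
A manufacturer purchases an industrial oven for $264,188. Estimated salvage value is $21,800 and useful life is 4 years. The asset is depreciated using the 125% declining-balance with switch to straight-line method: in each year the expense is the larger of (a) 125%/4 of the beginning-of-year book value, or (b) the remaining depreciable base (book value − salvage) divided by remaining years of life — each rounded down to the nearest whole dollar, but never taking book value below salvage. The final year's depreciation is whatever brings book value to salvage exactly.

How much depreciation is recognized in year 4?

Depreciable base = $264,188 − $21,800 = $242,388.
Year 1: DB = ⌊$264,188 × 125%/4⌋ = $82,558; SL = ⌊$242,388/4⌋ = $60,597 → take DB $82,558. Book value $181,630.
Year 2: DB = ⌊$181,630 × 125%/4⌋ = $56,759; SL = ⌊$159,830/3⌋ = $53,276 → take DB $56,759. Book value $124,871.
Year 3: DB = ⌊$124,871 × 125%/4⌋ = $39,022; SL = ⌊$103,071/2⌋ = $51,535 → take SL $51,535. Book value $73,336.
Year 4 (final): $73,336 − $21,800 = $51,536. Book value $21,800.

$51,536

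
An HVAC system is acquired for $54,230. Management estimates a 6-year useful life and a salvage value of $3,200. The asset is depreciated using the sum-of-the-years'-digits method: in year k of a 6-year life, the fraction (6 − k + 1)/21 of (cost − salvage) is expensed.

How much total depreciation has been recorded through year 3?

Depreciable base = $54,230 − $3,200 = $51,030.
Sum of the years' digits = 6+5+4+3+2+1 = 21.
Year 1: $51,030 × 6/21 = $14,580. Book value $39,650.
Year 2: $51,030 × 5/21 = $12,150. Book value $27,500.
Year 3: $51,030 × 4/21 = $9,720. Book value $17,780.
Accumulated through year 3 = $54,230 − $17,780 = $36,450.

$36,450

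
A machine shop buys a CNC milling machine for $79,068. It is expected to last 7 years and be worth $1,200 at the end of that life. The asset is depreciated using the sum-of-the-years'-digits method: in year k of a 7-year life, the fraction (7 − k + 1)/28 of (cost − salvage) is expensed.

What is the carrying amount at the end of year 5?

$9,543

Depreciable base = $79,068 − $1,200 = $77,868.
Sum of the years' digits = 7+6+5+4+3+2+1 = 28.
Year 1: $77,868 × 7/28 = $19,467. Book value $59,601.
Year 2: $77,868 × 6/28 = $16,686. Book value $42,915.
Year 3: $77,868 × 5/28 = $13,905. Book value $29,010.
Year 4: $77,868 × 4/28 = $11,124. Book value $17,886.
Year 5: $77,868 × 3/28 = $8,343. Book value $9,543.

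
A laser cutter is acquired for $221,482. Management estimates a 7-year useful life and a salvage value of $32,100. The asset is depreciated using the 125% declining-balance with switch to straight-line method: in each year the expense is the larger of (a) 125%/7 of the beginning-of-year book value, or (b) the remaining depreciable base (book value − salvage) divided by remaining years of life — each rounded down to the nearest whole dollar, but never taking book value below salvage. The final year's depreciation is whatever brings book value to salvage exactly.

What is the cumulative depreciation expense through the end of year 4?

Depreciable base = $221,482 − $32,100 = $189,382.
Year 1: DB = ⌊$221,482 × 125%/7⌋ = $39,550; SL = ⌊$189,382/7⌋ = $27,054 → take DB $39,550. Book value $181,932.
Year 2: DB = ⌊$181,932 × 125%/7⌋ = $32,487; SL = ⌊$149,832/6⌋ = $24,972 → take DB $32,487. Book value $149,445.
Year 3: DB = ⌊$149,445 × 125%/7⌋ = $26,686; SL = ⌊$117,345/5⌋ = $23,469 → take DB $26,686. Book value $122,759.
Year 4: DB = ⌊$122,759 × 125%/7⌋ = $21,921; SL = ⌊$90,659/4⌋ = $22,664 → take SL $22,664. Book value $100,095.
Accumulated through year 4 = $221,482 − $100,095 = $121,387.

$121,387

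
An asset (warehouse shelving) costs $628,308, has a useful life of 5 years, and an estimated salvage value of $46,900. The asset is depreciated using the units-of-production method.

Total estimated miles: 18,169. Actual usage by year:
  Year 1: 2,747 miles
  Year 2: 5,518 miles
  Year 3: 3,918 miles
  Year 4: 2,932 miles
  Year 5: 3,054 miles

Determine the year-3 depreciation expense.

Depreciable base = $628,308 − $46,900 = $581,408.
Rate = $581,408 / 18,169 miles = $32 per mile.
Year 1: 2,747 × $32 = $87,904. Book value $540,404.
Year 2: 5,518 × $32 = $176,576. Book value $363,828.
Year 3: 3,918 × $32 = $125,376. Book value $238,452.

$125,376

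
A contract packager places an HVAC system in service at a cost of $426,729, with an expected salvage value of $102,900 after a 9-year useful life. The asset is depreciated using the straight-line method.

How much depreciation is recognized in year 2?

$35,981

Depreciable base = $426,729 − $102,900 = $323,829.
Annual expense = $323,829 / 9 = $35,981.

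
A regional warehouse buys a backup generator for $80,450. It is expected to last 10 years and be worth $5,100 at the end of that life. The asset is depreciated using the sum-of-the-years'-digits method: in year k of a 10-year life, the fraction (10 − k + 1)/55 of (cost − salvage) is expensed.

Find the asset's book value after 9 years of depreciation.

Depreciable base = $80,450 − $5,100 = $75,350.
Sum of the years' digits = 10+9+8+7+6+5+4+3+2+1 = 55.
Year 1: $75,350 × 10/55 = $13,700. Book value $66,750.
Year 2: $75,350 × 9/55 = $12,330. Book value $54,420.
Year 3: $75,350 × 8/55 = $10,960. Book value $43,460.
Year 4: $75,350 × 7/55 = $9,590. Book value $33,870.
Year 5: $75,350 × 6/55 = $8,220. Book value $25,650.
Year 6: $75,350 × 5/55 = $6,850. Book value $18,800.
Year 7: $75,350 × 4/55 = $5,480. Book value $13,320.
Year 8: $75,350 × 3/55 = $4,110. Book value $9,210.
Year 9: $75,350 × 2/55 = $2,740. Book value $6,470.

$6,470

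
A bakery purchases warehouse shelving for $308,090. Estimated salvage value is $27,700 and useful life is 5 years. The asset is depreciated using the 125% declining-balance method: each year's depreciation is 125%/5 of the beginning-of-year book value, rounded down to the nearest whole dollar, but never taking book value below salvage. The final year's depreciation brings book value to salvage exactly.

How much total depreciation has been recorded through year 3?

$178,114

Depreciable base = $308,090 − $27,700 = $280,390.
Year 1: ⌊$308,090 × 125%/5⌋ = $77,022. Book value $231,068.
Year 2: ⌊$231,068 × 125%/5⌋ = $57,767. Book value $173,301.
Year 3: ⌊$173,301 × 125%/5⌋ = $43,325. Book value $129,976.
Accumulated through year 3 = $308,090 − $129,976 = $178,114.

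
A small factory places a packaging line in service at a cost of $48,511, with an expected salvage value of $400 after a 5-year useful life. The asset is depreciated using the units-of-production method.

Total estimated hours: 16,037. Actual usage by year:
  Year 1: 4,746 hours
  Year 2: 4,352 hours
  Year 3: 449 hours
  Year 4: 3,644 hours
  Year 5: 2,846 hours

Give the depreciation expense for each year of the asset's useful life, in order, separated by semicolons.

Depreciable base = $48,511 − $400 = $48,111.
Rate = $48,111 / 16,037 hours = $3 per hour.
Year 1: 4,746 × $3 = $14,238. Book value $34,273.
Year 2: 4,352 × $3 = $13,056. Book value $21,217.
Year 3: 449 × $3 = $1,347. Book value $19,870.
Year 4: 3,644 × $3 = $10,932. Book value $8,938.
Year 5: 2,846 × $3 = $8,538. Book value $400.

$14,238; $13,056; $1,347; $10,932; $8,538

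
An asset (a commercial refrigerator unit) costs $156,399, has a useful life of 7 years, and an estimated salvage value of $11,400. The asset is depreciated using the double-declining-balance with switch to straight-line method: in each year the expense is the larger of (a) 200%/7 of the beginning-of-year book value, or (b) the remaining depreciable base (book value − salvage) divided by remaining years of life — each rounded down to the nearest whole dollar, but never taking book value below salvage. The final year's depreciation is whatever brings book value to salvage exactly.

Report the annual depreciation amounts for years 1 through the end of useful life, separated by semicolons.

Depreciable base = $156,399 − $11,400 = $144,999.
Year 1: DB = ⌊$156,399 × 200%/7⌋ = $44,685; SL = ⌊$144,999/7⌋ = $20,714 → take DB $44,685. Book value $111,714.
Year 2: DB = ⌊$111,714 × 200%/7⌋ = $31,918; SL = ⌊$100,314/6⌋ = $16,719 → take DB $31,918. Book value $79,796.
Year 3: DB = ⌊$79,796 × 200%/7⌋ = $22,798; SL = ⌊$68,396/5⌋ = $13,679 → take DB $22,798. Book value $56,998.
Year 4: DB = ⌊$56,998 × 200%/7⌋ = $16,285; SL = ⌊$45,598/4⌋ = $11,399 → take DB $16,285. Book value $40,713.
Year 5: DB = ⌊$40,713 × 200%/7⌋ = $11,632; SL = ⌊$29,313/3⌋ = $9,771 → take DB $11,632. Book value $29,081.
Year 6: DB = ⌊$29,081 × 200%/7⌋ = $8,308; SL = ⌊$17,681/2⌋ = $8,840 → take SL $8,840. Book value $20,241.
Year 7 (final): $20,241 − $11,400 = $8,841. Book value $11,400.

$44,685; $31,918; $22,798; $16,285; $11,632; $8,840; $8,841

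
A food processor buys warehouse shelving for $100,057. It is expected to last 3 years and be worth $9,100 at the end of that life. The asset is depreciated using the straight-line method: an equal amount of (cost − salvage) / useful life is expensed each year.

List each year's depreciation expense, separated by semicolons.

Depreciable base = $100,057 − $9,100 = $90,957.
Annual expense = $90,957 / 3 = $30,319.
End of year 1: book value $69,738.
End of year 2: book value $39,419.
End of year 3: book value $9,100.

$30,319; $30,319; $30,319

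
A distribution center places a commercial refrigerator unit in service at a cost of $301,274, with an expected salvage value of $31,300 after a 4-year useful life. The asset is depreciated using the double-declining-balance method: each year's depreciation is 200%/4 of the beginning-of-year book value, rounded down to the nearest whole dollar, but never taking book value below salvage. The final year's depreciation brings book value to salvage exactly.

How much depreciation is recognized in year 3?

$37,659

Depreciable base = $301,274 − $31,300 = $269,974.
Year 1: ⌊$301,274 × 200%/4⌋ = $150,637. Book value $150,637.
Year 2: ⌊$150,637 × 200%/4⌋ = $75,318. Book value $75,319.
Year 3: ⌊$75,319 × 200%/4⌋ = $37,659. Book value $37,660.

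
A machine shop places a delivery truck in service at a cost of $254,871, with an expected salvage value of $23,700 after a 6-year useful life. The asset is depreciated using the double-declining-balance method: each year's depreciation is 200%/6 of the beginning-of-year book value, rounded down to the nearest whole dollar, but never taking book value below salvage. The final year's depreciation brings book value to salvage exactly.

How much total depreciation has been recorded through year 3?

Depreciable base = $254,871 − $23,700 = $231,171.
Year 1: ⌊$254,871 × 200%/6⌋ = $84,957. Book value $169,914.
Year 2: ⌊$169,914 × 200%/6⌋ = $56,638. Book value $113,276.
Year 3: ⌊$113,276 × 200%/6⌋ = $37,758. Book value $75,518.
Accumulated through year 3 = $254,871 − $75,518 = $179,353.

$179,353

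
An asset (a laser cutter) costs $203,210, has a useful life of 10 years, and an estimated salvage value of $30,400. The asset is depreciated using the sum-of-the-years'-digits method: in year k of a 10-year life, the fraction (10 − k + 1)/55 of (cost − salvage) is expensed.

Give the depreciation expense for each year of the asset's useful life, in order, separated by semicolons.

Depreciable base = $203,210 − $30,400 = $172,810.
Sum of the years' digits = 10+9+8+7+6+5+4+3+2+1 = 55.
Year 1: $172,810 × 10/55 = $31,420. Book value $171,790.
Year 2: $172,810 × 9/55 = $28,278. Book value $143,512.
Year 3: $172,810 × 8/55 = $25,136. Book value $118,376.
Year 4: $172,810 × 7/55 = $21,994. Book value $96,382.
Year 5: $172,810 × 6/55 = $18,852. Book value $77,530.
Year 6: $172,810 × 5/55 = $15,710. Book value $61,820.
Year 7: $172,810 × 4/55 = $12,568. Book value $49,252.
Year 8: $172,810 × 3/55 = $9,426. Book value $39,826.
Year 9: $172,810 × 2/55 = $6,284. Book value $33,542.
Year 10: $172,810 × 1/55 = $3,142. Book value $30,400.

$31,420; $28,278; $25,136; $21,994; $18,852; $15,710; $12,568; $9,426; $6,284; $3,142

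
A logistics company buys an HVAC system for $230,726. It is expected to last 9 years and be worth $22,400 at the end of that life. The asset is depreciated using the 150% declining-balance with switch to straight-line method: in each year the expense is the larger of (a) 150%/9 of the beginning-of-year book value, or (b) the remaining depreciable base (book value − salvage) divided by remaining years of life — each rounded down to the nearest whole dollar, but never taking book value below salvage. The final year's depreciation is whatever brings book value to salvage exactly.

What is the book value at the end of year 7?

$57,563

Depreciable base = $230,726 − $22,400 = $208,326.
Year 1: DB = ⌊$230,726 × 150%/9⌋ = $38,454; SL = ⌊$208,326/9⌋ = $23,147 → take DB $38,454. Book value $192,272.
Year 2: DB = ⌊$192,272 × 150%/9⌋ = $32,045; SL = ⌊$169,872/8⌋ = $21,234 → take DB $32,045. Book value $160,227.
Year 3: DB = ⌊$160,227 × 150%/9⌋ = $26,704; SL = ⌊$137,827/7⌋ = $19,689 → take DB $26,704. Book value $133,523.
Year 4: DB = ⌊$133,523 × 150%/9⌋ = $22,253; SL = ⌊$111,123/6⌋ = $18,520 → take DB $22,253. Book value $111,270.
Year 5: DB = ⌊$111,270 × 150%/9⌋ = $18,545; SL = ⌊$88,870/5⌋ = $17,774 → take DB $18,545. Book value $92,725.
Year 6: DB = ⌊$92,725 × 150%/9⌋ = $15,454; SL = ⌊$70,325/4⌋ = $17,581 → take SL $17,581. Book value $75,144.
Year 7: DB = ⌊$75,144 × 150%/9⌋ = $12,524; SL = ⌊$52,744/3⌋ = $17,581 → take SL $17,581. Book value $57,563.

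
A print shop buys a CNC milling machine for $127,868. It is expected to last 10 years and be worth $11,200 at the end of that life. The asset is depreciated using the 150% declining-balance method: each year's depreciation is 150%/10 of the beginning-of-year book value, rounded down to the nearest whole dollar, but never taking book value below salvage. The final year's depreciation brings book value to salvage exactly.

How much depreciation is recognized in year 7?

$7,234

Depreciable base = $127,868 − $11,200 = $116,668.
Year 1: ⌊$127,868 × 150%/10⌋ = $19,180. Book value $108,688.
Year 2: ⌊$108,688 × 150%/10⌋ = $16,303. Book value $92,385.
Year 3: ⌊$92,385 × 150%/10⌋ = $13,857. Book value $78,528.
Year 4: ⌊$78,528 × 150%/10⌋ = $11,779. Book value $66,749.
Year 5: ⌊$66,749 × 150%/10⌋ = $10,012. Book value $56,737.
Year 6: ⌊$56,737 × 150%/10⌋ = $8,510. Book value $48,227.
Year 7: ⌊$48,227 × 150%/10⌋ = $7,234. Book value $40,993.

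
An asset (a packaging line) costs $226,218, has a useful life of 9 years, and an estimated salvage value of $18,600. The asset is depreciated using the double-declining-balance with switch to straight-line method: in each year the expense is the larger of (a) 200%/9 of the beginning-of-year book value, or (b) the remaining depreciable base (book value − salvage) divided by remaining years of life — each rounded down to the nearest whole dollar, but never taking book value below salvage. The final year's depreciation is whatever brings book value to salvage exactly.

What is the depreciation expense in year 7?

$11,129

Depreciable base = $226,218 − $18,600 = $207,618.
Year 1: DB = ⌊$226,218 × 200%/9⌋ = $50,270; SL = ⌊$207,618/9⌋ = $23,068 → take DB $50,270. Book value $175,948.
Year 2: DB = ⌊$175,948 × 200%/9⌋ = $39,099; SL = ⌊$157,348/8⌋ = $19,668 → take DB $39,099. Book value $136,849.
Year 3: DB = ⌊$136,849 × 200%/9⌋ = $30,410; SL = ⌊$118,249/7⌋ = $16,892 → take DB $30,410. Book value $106,439.
Year 4: DB = ⌊$106,439 × 200%/9⌋ = $23,653; SL = ⌊$87,839/6⌋ = $14,639 → take DB $23,653. Book value $82,786.
Year 5: DB = ⌊$82,786 × 200%/9⌋ = $18,396; SL = ⌊$64,186/5⌋ = $12,837 → take DB $18,396. Book value $64,390.
Year 6: DB = ⌊$64,390 × 200%/9⌋ = $14,308; SL = ⌊$45,790/4⌋ = $11,447 → take DB $14,308. Book value $50,082.
Year 7: DB = ⌊$50,082 × 200%/9⌋ = $11,129; SL = ⌊$31,482/3⌋ = $10,494 → take DB $11,129. Book value $38,953.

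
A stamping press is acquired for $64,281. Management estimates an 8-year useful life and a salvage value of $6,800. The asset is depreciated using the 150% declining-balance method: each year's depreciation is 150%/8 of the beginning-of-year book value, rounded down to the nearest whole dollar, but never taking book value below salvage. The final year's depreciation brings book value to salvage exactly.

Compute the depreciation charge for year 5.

Depreciable base = $64,281 − $6,800 = $57,481.
Year 1: ⌊$64,281 × 150%/8⌋ = $12,052. Book value $52,229.
Year 2: ⌊$52,229 × 150%/8⌋ = $9,792. Book value $42,437.
Year 3: ⌊$42,437 × 150%/8⌋ = $7,956. Book value $34,481.
Year 4: ⌊$34,481 × 150%/8⌋ = $6,465. Book value $28,016.
Year 5: ⌊$28,016 × 150%/8⌋ = $5,253. Book value $22,763.

$5,253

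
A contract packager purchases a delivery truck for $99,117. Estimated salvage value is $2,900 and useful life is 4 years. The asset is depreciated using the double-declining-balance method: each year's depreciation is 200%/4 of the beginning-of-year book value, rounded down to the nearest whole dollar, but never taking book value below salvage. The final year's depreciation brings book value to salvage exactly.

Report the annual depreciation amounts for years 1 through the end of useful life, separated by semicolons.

$49,558; $24,779; $12,390; $9,490

Depreciable base = $99,117 − $2,900 = $96,217.
Year 1: ⌊$99,117 × 200%/4⌋ = $49,558. Book value $49,559.
Year 2: ⌊$49,559 × 200%/4⌋ = $24,779. Book value $24,780.
Year 3: ⌊$24,780 × 200%/4⌋ = $12,390. Book value $12,390.
Year 4 (final): $12,390 − $2,900 = $9,490. Book value $2,900.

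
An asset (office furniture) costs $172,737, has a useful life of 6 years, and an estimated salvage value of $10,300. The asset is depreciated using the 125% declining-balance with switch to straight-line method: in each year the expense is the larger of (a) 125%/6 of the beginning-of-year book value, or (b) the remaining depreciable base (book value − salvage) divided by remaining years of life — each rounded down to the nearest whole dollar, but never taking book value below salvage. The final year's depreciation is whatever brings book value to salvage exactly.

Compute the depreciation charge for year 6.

Depreciable base = $172,737 − $10,300 = $162,437.
Year 1: DB = ⌊$172,737 × 125%/6⌋ = $35,986; SL = ⌊$162,437/6⌋ = $27,072 → take DB $35,986. Book value $136,751.
Year 2: DB = ⌊$136,751 × 125%/6⌋ = $28,489; SL = ⌊$126,451/5⌋ = $25,290 → take DB $28,489. Book value $108,262.
Year 3: DB = ⌊$108,262 × 125%/6⌋ = $22,554; SL = ⌊$97,962/4⌋ = $24,490 → take SL $24,490. Book value $83,772.
Year 4: DB = ⌊$83,772 × 125%/6⌋ = $17,452; SL = ⌊$73,472/3⌋ = $24,490 → take SL $24,490. Book value $59,282.
Year 5: DB = ⌊$59,282 × 125%/6⌋ = $12,350; SL = ⌊$48,982/2⌋ = $24,491 → take SL $24,491. Book value $34,791.
Year 6 (final): $34,791 − $10,300 = $24,491. Book value $10,300.

$24,491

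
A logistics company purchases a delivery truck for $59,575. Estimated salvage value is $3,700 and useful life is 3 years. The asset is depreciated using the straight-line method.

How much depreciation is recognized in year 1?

Depreciable base = $59,575 − $3,700 = $55,875.
Annual expense = $55,875 / 3 = $18,625.

$18,625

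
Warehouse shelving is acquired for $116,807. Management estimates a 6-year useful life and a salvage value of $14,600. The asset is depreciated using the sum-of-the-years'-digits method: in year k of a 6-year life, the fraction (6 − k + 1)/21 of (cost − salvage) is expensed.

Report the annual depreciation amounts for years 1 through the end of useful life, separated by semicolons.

$29,202; $24,335; $19,468; $14,601; $9,734; $4,867

Depreciable base = $116,807 − $14,600 = $102,207.
Sum of the years' digits = 6+5+4+3+2+1 = 21.
Year 1: $102,207 × 6/21 = $29,202. Book value $87,605.
Year 2: $102,207 × 5/21 = $24,335. Book value $63,270.
Year 3: $102,207 × 4/21 = $19,468. Book value $43,802.
Year 4: $102,207 × 3/21 = $14,601. Book value $29,201.
Year 5: $102,207 × 2/21 = $9,734. Book value $19,467.
Year 6: $102,207 × 1/21 = $4,867. Book value $14,600.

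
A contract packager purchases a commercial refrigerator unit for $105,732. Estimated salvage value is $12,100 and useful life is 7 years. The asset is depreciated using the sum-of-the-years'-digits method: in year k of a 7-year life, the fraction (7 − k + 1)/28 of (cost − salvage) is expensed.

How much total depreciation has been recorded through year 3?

$60,192

Depreciable base = $105,732 − $12,100 = $93,632.
Sum of the years' digits = 7+6+5+4+3+2+1 = 28.
Year 1: $93,632 × 7/28 = $23,408. Book value $82,324.
Year 2: $93,632 × 6/28 = $20,064. Book value $62,260.
Year 3: $93,632 × 5/28 = $16,720. Book value $45,540.
Accumulated through year 3 = $105,732 − $45,540 = $60,192.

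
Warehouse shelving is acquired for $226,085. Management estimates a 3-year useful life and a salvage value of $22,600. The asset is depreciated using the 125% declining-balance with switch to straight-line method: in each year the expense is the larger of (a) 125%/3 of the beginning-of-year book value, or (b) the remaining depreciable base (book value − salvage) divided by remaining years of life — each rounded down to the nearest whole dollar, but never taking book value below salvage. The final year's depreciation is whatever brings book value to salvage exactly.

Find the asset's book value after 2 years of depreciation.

Depreciable base = $226,085 − $22,600 = $203,485.
Year 1: DB = ⌊$226,085 × 125%/3⌋ = $94,202; SL = ⌊$203,485/3⌋ = $67,828 → take DB $94,202. Book value $131,883.
Year 2: DB = ⌊$131,883 × 125%/3⌋ = $54,951; SL = ⌊$109,283/2⌋ = $54,641 → take DB $54,951. Book value $76,932.

$76,932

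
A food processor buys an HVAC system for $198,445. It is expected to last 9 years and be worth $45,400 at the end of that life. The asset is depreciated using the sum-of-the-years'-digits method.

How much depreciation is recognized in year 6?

Depreciable base = $198,445 − $45,400 = $153,045.
Sum of the years' digits = 9+8+7+6+5+4+3+2+1 = 45.
Year 1: $153,045 × 9/45 = $30,609. Book value $167,836.
Year 2: $153,045 × 8/45 = $27,208. Book value $140,628.
Year 3: $153,045 × 7/45 = $23,807. Book value $116,821.
Year 4: $153,045 × 6/45 = $20,406. Book value $96,415.
Year 5: $153,045 × 5/45 = $17,005. Book value $79,410.
Year 6: $153,045 × 4/45 = $13,604. Book value $65,806.

$13,604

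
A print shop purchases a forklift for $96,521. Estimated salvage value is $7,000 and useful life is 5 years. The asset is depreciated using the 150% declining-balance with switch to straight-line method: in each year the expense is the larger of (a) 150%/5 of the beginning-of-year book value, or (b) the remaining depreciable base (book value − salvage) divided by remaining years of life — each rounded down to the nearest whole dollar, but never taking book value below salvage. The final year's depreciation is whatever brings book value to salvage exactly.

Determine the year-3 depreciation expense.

Depreciable base = $96,521 − $7,000 = $89,521.
Year 1: DB = ⌊$96,521 × 150%/5⌋ = $28,956; SL = ⌊$89,521/5⌋ = $17,904 → take DB $28,956. Book value $67,565.
Year 2: DB = ⌊$67,565 × 150%/5⌋ = $20,269; SL = ⌊$60,565/4⌋ = $15,141 → take DB $20,269. Book value $47,296.
Year 3: DB = ⌊$47,296 × 150%/5⌋ = $14,188; SL = ⌊$40,296/3⌋ = $13,432 → take DB $14,188. Book value $33,108.

$14,188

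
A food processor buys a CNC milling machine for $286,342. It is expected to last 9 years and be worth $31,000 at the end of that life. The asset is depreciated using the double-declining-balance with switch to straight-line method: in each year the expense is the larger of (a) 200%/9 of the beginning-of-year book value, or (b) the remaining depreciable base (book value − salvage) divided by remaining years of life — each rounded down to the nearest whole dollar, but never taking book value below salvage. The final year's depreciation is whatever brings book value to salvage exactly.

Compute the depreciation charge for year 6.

Depreciable base = $286,342 − $31,000 = $255,342.
Year 1: DB = ⌊$286,342 × 200%/9⌋ = $63,631; SL = ⌊$255,342/9⌋ = $28,371 → take DB $63,631. Book value $222,711.
Year 2: DB = ⌊$222,711 × 200%/9⌋ = $49,491; SL = ⌊$191,711/8⌋ = $23,963 → take DB $49,491. Book value $173,220.
Year 3: DB = ⌊$173,220 × 200%/9⌋ = $38,493; SL = ⌊$142,220/7⌋ = $20,317 → take DB $38,493. Book value $134,727.
Year 4: DB = ⌊$134,727 × 200%/9⌋ = $29,939; SL = ⌊$103,727/6⌋ = $17,287 → take DB $29,939. Book value $104,788.
Year 5: DB = ⌊$104,788 × 200%/9⌋ = $23,286; SL = ⌊$73,788/5⌋ = $14,757 → take DB $23,286. Book value $81,502.
Year 6: DB = ⌊$81,502 × 200%/9⌋ = $18,111; SL = ⌊$50,502/4⌋ = $12,625 → take DB $18,111. Book value $63,391.

$18,111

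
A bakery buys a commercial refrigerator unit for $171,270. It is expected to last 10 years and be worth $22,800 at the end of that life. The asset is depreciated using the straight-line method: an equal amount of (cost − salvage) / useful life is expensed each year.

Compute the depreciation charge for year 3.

Depreciable base = $171,270 − $22,800 = $148,470.
Annual expense = $148,470 / 10 = $14,847.

$14,847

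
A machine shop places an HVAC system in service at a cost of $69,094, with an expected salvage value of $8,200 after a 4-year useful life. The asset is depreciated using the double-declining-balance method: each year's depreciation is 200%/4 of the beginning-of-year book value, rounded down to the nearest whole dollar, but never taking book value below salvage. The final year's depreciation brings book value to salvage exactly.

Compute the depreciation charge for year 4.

$437

Depreciable base = $69,094 − $8,200 = $60,894.
Year 1: ⌊$69,094 × 200%/4⌋ = $34,547. Book value $34,547.
Year 2: ⌊$34,547 × 200%/4⌋ = $17,273. Book value $17,274.
Year 3: ⌊$17,274 × 200%/4⌋ = $8,637. Book value $8,637.
Year 4 (final): $8,637 − $8,200 = $437. Book value $8,200.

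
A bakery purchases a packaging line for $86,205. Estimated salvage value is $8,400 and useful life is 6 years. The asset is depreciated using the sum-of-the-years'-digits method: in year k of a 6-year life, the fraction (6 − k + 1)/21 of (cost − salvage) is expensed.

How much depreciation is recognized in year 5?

Depreciable base = $86,205 − $8,400 = $77,805.
Sum of the years' digits = 6+5+4+3+2+1 = 21.
Year 1: $77,805 × 6/21 = $22,230. Book value $63,975.
Year 2: $77,805 × 5/21 = $18,525. Book value $45,450.
Year 3: $77,805 × 4/21 = $14,820. Book value $30,630.
Year 4: $77,805 × 3/21 = $11,115. Book value $19,515.
Year 5: $77,805 × 2/21 = $7,410. Book value $12,105.

$7,410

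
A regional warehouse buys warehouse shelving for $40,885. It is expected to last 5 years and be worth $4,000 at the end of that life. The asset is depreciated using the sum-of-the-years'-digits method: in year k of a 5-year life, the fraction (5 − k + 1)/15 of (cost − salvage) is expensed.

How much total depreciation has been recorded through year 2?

Depreciable base = $40,885 − $4,000 = $36,885.
Sum of the years' digits = 5+4+3+2+1 = 15.
Year 1: $36,885 × 5/15 = $12,295. Book value $28,590.
Year 2: $36,885 × 4/15 = $9,836. Book value $18,754.
Accumulated through year 2 = $40,885 − $18,754 = $22,131.

$22,131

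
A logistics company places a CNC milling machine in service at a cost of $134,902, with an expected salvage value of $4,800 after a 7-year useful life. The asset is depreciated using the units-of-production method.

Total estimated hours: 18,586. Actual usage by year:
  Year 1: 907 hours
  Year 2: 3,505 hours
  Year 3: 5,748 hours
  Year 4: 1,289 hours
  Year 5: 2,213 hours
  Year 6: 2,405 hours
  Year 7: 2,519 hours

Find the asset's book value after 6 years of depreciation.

Depreciable base = $134,902 − $4,800 = $130,102.
Rate = $130,102 / 18,586 hours = $7 per hour.
Year 1: 907 × $7 = $6,349. Book value $128,553.
Year 2: 3,505 × $7 = $24,535. Book value $104,018.
Year 3: 5,748 × $7 = $40,236. Book value $63,782.
Year 4: 1,289 × $7 = $9,023. Book value $54,759.
Year 5: 2,213 × $7 = $15,491. Book value $39,268.
Year 6: 2,405 × $7 = $16,835. Book value $22,433.

$22,433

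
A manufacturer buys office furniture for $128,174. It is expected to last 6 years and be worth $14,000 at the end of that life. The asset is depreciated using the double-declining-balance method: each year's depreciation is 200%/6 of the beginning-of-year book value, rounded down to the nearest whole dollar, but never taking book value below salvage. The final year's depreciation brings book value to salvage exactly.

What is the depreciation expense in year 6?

Depreciable base = $128,174 − $14,000 = $114,174.
Year 1: ⌊$128,174 × 200%/6⌋ = $42,724. Book value $85,450.
Year 2: ⌊$85,450 × 200%/6⌋ = $28,483. Book value $56,967.
Year 3: ⌊$56,967 × 200%/6⌋ = $18,989. Book value $37,978.
Year 4: ⌊$37,978 × 200%/6⌋ = $12,659. Book value $25,319.
Year 5: ⌊$25,319 × 200%/6⌋ = $8,439. Book value $16,880.
Year 6 (final): $16,880 − $14,000 = $2,880. Book value $14,000.

$2,880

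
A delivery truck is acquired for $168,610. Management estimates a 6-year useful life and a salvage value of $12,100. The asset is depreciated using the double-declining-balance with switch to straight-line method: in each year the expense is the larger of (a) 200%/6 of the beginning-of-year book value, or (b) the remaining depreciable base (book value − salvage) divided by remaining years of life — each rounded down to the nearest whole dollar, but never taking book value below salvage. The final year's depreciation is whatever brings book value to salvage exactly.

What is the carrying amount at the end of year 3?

Depreciable base = $168,610 − $12,100 = $156,510.
Year 1: DB = ⌊$168,610 × 200%/6⌋ = $56,203; SL = ⌊$156,510/6⌋ = $26,085 → take DB $56,203. Book value $112,407.
Year 2: DB = ⌊$112,407 × 200%/6⌋ = $37,469; SL = ⌊$100,307/5⌋ = $20,061 → take DB $37,469. Book value $74,938.
Year 3: DB = ⌊$74,938 × 200%/6⌋ = $24,979; SL = ⌊$62,838/4⌋ = $15,709 → take DB $24,979. Book value $49,959.

$49,959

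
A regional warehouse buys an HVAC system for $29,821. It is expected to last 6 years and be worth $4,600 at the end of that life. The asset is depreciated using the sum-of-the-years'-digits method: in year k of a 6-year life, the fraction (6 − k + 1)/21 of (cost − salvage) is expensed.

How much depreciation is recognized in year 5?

Depreciable base = $29,821 − $4,600 = $25,221.
Sum of the years' digits = 6+5+4+3+2+1 = 21.
Year 1: $25,221 × 6/21 = $7,206. Book value $22,615.
Year 2: $25,221 × 5/21 = $6,005. Book value $16,610.
Year 3: $25,221 × 4/21 = $4,804. Book value $11,806.
Year 4: $25,221 × 3/21 = $3,603. Book value $8,203.
Year 5: $25,221 × 2/21 = $2,402. Book value $5,801.

$2,402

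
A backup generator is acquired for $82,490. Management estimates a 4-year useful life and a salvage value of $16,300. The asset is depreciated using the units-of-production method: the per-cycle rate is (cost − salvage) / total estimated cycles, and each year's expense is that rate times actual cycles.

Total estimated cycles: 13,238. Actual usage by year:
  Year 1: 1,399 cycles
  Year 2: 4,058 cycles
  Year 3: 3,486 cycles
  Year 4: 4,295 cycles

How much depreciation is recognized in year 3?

$17,430

Depreciable base = $82,490 − $16,300 = $66,190.
Rate = $66,190 / 13,238 cycles = $5 per cycle.
Year 1: 1,399 × $5 = $6,995. Book value $75,495.
Year 2: 4,058 × $5 = $20,290. Book value $55,205.
Year 3: 3,486 × $5 = $17,430. Book value $37,775.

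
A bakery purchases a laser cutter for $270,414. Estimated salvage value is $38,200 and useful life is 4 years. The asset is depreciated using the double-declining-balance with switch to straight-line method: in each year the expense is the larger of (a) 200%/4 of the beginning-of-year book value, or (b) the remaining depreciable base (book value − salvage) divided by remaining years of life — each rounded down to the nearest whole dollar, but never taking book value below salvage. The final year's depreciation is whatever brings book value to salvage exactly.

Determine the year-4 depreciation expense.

Depreciable base = $270,414 − $38,200 = $232,214.
Year 1: DB = ⌊$270,414 × 200%/4⌋ = $135,207; SL = ⌊$232,214/4⌋ = $58,053 → take DB $135,207. Book value $135,207.
Year 2: DB = ⌊$135,207 × 200%/4⌋ = $67,603; SL = ⌊$97,007/3⌋ = $32,335 → take DB $67,603. Book value $67,604.
Year 3: DB = ⌊$67,604 × 200%/4⌋ = $33,802; SL = ⌊$29,404/2⌋ = $14,702 → take DB $33,802, capped at $29,404. Book value $38,200.
Year 4 (final): $38,200 − $38,200 = $0. Book value $38,200.

$0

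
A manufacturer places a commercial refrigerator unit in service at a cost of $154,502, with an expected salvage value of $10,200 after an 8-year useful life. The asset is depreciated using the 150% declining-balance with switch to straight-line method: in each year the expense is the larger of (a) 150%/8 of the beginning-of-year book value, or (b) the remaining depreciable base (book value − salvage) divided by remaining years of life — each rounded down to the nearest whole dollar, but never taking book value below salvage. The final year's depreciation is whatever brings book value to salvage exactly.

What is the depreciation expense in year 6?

Depreciable base = $154,502 − $10,200 = $144,302.
Year 1: DB = ⌊$154,502 × 150%/8⌋ = $28,969; SL = ⌊$144,302/8⌋ = $18,037 → take DB $28,969. Book value $125,533.
Year 2: DB = ⌊$125,533 × 150%/8⌋ = $23,537; SL = ⌊$115,333/7⌋ = $16,476 → take DB $23,537. Book value $101,996.
Year 3: DB = ⌊$101,996 × 150%/8⌋ = $19,124; SL = ⌊$91,796/6⌋ = $15,299 → take DB $19,124. Book value $82,872.
Year 4: DB = ⌊$82,872 × 150%/8⌋ = $15,538; SL = ⌊$72,672/5⌋ = $14,534 → take DB $15,538. Book value $67,334.
Year 5: DB = ⌊$67,334 × 150%/8⌋ = $12,625; SL = ⌊$57,134/4⌋ = $14,283 → take SL $14,283. Book value $53,051.
Year 6: DB = ⌊$53,051 × 150%/8⌋ = $9,947; SL = ⌊$42,851/3⌋ = $14,283 → take SL $14,283. Book value $38,768.

$14,283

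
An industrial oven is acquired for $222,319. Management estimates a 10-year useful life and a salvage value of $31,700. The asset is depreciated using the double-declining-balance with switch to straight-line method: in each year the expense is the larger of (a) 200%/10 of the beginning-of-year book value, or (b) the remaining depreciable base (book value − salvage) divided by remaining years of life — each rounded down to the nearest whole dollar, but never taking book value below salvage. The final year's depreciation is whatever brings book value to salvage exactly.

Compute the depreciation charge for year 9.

Depreciable base = $222,319 − $31,700 = $190,619.
Year 1: DB = ⌊$222,319 × 200%/10⌋ = $44,463; SL = ⌊$190,619/10⌋ = $19,061 → take DB $44,463. Book value $177,856.
Year 2: DB = ⌊$177,856 × 200%/10⌋ = $35,571; SL = ⌊$146,156/9⌋ = $16,239 → take DB $35,571. Book value $142,285.
Year 3: DB = ⌊$142,285 × 200%/10⌋ = $28,457; SL = ⌊$110,585/8⌋ = $13,823 → take DB $28,457. Book value $113,828.
Year 4: DB = ⌊$113,828 × 200%/10⌋ = $22,765; SL = ⌊$82,128/7⌋ = $11,732 → take DB $22,765. Book value $91,063.
Year 5: DB = ⌊$91,063 × 200%/10⌋ = $18,212; SL = ⌊$59,363/6⌋ = $9,893 → take DB $18,212. Book value $72,851.
Year 6: DB = ⌊$72,851 × 200%/10⌋ = $14,570; SL = ⌊$41,151/5⌋ = $8,230 → take DB $14,570. Book value $58,281.
Year 7: DB = ⌊$58,281 × 200%/10⌋ = $11,656; SL = ⌊$26,581/4⌋ = $6,645 → take DB $11,656. Book value $46,625.
Year 8: DB = ⌊$46,625 × 200%/10⌋ = $9,325; SL = ⌊$14,925/3⌋ = $4,975 → take DB $9,325. Book value $37,300.
Year 9: DB = ⌊$37,300 × 200%/10⌋ = $7,460; SL = ⌊$5,600/2⌋ = $2,800 → take DB $7,460, capped at $5,600. Book value $31,700.

$5,600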